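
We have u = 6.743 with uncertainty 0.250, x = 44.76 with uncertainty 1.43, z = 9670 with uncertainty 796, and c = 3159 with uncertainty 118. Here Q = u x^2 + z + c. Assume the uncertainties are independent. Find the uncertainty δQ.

1280

Let p = u·x^2 = 13510. δp/p = √((1·δu/u)² + (2·δx/x)²) = √(0.00137 + 0.00408) = 0.0739, so δp = 998.
Q = p + z + c: δQ = √(δp² + δz² + δc²) = √(9.96e+05 + 6.34e+05 + 13900) = 1280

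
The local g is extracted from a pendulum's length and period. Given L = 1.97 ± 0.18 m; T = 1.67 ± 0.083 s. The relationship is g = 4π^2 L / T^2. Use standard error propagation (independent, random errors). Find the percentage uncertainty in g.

13.5%

Each factor contributes (exponent × relative error)² to (δg/g)²:
  (1·δL/L)² = (1×0.0914)² = 0.00835;  (-2·δT/T)² = (-2×0.0497)² = 0.00988
δg/g = √(0.0182) = 0.135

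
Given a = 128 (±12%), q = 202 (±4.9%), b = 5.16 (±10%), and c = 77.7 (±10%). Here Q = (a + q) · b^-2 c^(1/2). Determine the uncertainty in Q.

Let u = a + q = 330. δu = √(δa² + δq²) = √(236 + 98.0) = 18.3, so δu/u = 0.0554.
Q is then a monomial in u, b, c:
δQ/Q = √((δu/u)² + (-2·δb/b)² + (½·δc/c)²) = √(0.00307 + 0.0400 + 0.00250) = 0.213
Q = 109, so δQ = 0.213 × 109 = 23.3.

23.3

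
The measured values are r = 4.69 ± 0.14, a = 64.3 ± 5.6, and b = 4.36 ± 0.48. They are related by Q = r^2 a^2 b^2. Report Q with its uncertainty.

(1.73 ± 0.496) × 10^6

For a monomial Q ∝ r^2, a^2, b^2, fractional errors add in quadrature:
  (2·δr/r)² = (2×0.0299)² = 0.00356;  (2·δa/a)² = (2×0.0871)² = 0.0303;  (2·δb/b)² = (2×0.110)² = 0.0485
δQ/Q = √(0.0824) = 0.287
Q = 1.73e+06, so δQ = 0.287 × 1.73e+06 = 4.96e+05.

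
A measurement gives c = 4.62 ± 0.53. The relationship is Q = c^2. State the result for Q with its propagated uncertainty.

Since Q is a product/quotient, work with relative uncertainties:
  (2·δc/c)² = (2×0.115)² = 0.0526
δQ/Q = √(0.0526) = 0.229
Q = 21.3, so δQ = 0.229 × 21.3 = 4.90.

21.3 ± 4.90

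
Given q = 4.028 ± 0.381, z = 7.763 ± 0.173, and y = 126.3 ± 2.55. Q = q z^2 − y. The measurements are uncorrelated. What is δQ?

25.5

Let p = q·z^2 = 242.7. δp/p = √((1·δq/q)² + (2·δz/z)²) = √(0.00895 + 0.00199) = 0.105, so δp = 25.4.
Q = p − y: δQ = √(δp² + δy²) = √(644 + 6.50) = 25.5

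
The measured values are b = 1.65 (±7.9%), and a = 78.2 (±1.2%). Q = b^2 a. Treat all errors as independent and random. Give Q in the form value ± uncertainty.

Relative error in a monomial: (δQ/Q)² = Σ (nᵢ · δxᵢ/xᵢ)².
  (2·δb/b)² = (2×0.0790)² = 0.0250;  (1·δa/a)² = (1×0.0120)² = 0.000144
δQ/Q = √(0.0251) = 0.158
Q = 213, so δQ = 0.158 × 213 = 33.7.

213 ± 33.7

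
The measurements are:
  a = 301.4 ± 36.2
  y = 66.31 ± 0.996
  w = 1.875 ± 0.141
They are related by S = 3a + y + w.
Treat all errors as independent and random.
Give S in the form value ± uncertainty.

Each term contributes (cᵢ δxᵢ)² to (δS)²:
  (3·δa)² = 11800;  (δy)² = 0.992;  (δw)² = 0.0199
δS = √(11800) = 109
S = 972.4.

972.4 ± 109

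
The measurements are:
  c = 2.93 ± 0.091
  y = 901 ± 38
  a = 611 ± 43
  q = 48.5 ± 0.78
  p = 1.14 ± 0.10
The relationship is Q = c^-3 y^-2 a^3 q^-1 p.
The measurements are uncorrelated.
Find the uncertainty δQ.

0.0686

Products/powers → add relative errors in quadrature, weighted by exponent:
  (-3·δc/c)² = (-3×0.0311)² = 0.00868;  (-2·δy/y)² = (-2×0.0422)² = 0.00712;  (3·δa/a)² = (3×0.0704)² = 0.0446;  (-1·δq/q)² = (-1×0.0161)² = 0.000259;  (1·δp/p)² = (1×0.0877)² = 0.00769
δQ/Q = √(0.0683) = 0.261
Q = 0.263, so δQ = 0.261 × 0.263 = 0.0686.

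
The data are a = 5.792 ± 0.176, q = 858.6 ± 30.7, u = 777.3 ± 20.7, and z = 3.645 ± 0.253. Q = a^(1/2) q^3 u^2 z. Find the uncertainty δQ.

Relative error in a monomial: (δQ/Q)² = Σ (nᵢ · δxᵢ/xᵢ)².
  (½·δa/a)² = (0.5×0.0304)² = 0.000231;  (3·δq/q)² = (3×0.0358)² = 0.0115;  (2·δu/u)² = (2×0.0266)² = 0.00284;  (1·δz/z)² = (1×0.0694)² = 0.00482
δQ/Q = √(0.0194) = 0.139
Q = 3.355e+15, so δQ = 0.139 × 3.355e+15 = 4.67e+14.

4.67e+14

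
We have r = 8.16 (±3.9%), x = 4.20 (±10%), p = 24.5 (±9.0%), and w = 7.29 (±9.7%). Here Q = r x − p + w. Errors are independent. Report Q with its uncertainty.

17.1 ± 4.35

Let h = r·x = 34.3. δh/h = √((1·δr/r)² + (1·δx/x)²) = √(0.00152 + 0.0100) = 0.107, so δh = 3.68.
Q = h − p + w: δQ = √(δh² + δp² + δw²) = √(13.5 + 4.86 + 0.500) = 4.35
Q = 17.1.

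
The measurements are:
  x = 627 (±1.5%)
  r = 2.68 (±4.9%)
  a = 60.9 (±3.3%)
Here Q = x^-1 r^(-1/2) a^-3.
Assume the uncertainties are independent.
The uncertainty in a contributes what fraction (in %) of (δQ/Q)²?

92.2%

(δQ/Q)² = (-1·δx/x)² + (−½·δr/r)² + (-3·δa/a)²
  x term: (-1×0.0150)² = 0.000225
  r term: (-0.5×0.0490)² = 0.000600
  a term: (-3×0.0330)² = 0.00980
Total = 0.0106. Share from a = 0.00980/0.0106 = 0.922.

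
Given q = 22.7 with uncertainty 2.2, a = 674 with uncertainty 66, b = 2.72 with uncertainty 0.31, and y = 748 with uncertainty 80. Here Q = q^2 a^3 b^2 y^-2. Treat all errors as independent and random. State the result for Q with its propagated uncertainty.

Q is a product of powers, so relative uncertainties combine in quadrature:
  (2·δq/q)² = (2×0.0969)² = 0.0376;  (3·δa/a)² = (3×0.0979)² = 0.0863;  (2·δb/b)² = (2×0.114)² = 0.0520;  (-2·δy/y)² = (-2×0.107)² = 0.0458
δQ/Q = √(0.222) = 0.471
Q = 2.09e+06, so δQ = 0.471 × 2.09e+06 = 9.82e+05.

(2.09 ± 0.982) × 10^6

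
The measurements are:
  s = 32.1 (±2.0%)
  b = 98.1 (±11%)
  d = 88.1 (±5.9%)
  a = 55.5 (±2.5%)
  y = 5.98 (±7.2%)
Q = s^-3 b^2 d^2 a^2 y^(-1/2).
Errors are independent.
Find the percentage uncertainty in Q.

Products/powers → add relative errors in quadrature, weighted by exponent:
  (-3·δs/s)² = (-3×0.0200)² = 0.00360;  (2·δb/b)² = (2×0.110)² = 0.0484;  (2·δd/d)² = (2×0.0590)² = 0.0139;  (2·δa/a)² = (2×0.0250)² = 0.00250;  (−½·δy/y)² = (-0.5×0.0720)² = 0.00130
δQ/Q = √(0.0697) = 0.264

26.4%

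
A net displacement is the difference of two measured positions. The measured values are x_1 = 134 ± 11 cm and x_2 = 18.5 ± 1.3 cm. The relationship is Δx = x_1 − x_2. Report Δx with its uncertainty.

116 ± 11.1 cm

Sums and differences: (δΔx)² = Σ (cᵢ δxᵢ)².
  (δx_1)² = 121;  (δx_2)² = 1.69
δΔx = √(123) = 11.1 cm
Δx = 116 cm.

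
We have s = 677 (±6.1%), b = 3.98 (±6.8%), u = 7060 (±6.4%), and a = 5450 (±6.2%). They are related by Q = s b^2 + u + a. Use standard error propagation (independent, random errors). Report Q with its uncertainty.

23200 ± 1700

Let p = s·b^2 = 10700. δp/p = √((1·δs/s)² + (2·δb/b)²) = √(0.00372 + 0.0185) = 0.149, so δp = 1600.
Q = p + u + a: δQ = √(δp² + δu² + δa²) = √(2.56e+06 + 2.04e+05 + 1.14e+05) = 1700
Q = 23200.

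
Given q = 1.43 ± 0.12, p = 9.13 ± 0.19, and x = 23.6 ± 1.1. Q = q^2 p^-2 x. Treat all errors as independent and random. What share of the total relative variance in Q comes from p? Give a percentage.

5.40%

(δQ/Q)² = (2·δq/q)² + (-2·δp/p)² + (1·δx/x)²
  q term: (2×0.0839)² = 0.0282
  p term: (-2×0.0208)² = 0.00173
  x term: (1×0.0466)² = 0.00217
Total = 0.0321. Share from p = 0.00173/0.0321 = 0.0540.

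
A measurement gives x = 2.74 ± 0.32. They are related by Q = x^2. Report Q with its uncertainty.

Q ∝ x^2, so δQ/Q = |2| · δx/x = 2 × 0.117 = 0.234.
Q = 7.51, so δQ = 0.234 × 7.51 = 1.75.

7.51 ± 1.75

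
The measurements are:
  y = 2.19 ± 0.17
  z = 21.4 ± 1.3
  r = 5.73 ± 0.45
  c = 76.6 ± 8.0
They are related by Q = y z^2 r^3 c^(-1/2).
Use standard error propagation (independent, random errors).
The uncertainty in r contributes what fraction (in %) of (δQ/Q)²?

(δQ/Q)² = (1·δy/y)² + (2·δz/z)² + (3·δr/r)² + (−½·δc/c)²
  y term: (1×0.0776)² = 0.00603
  z term: (2×0.0607)² = 0.0148
  r term: (3×0.0785)² = 0.0555
  c term: (-0.5×0.104)² = 0.00273
Total = 0.0790. Share from r = 0.0555/0.0790 = 0.702.

70.2%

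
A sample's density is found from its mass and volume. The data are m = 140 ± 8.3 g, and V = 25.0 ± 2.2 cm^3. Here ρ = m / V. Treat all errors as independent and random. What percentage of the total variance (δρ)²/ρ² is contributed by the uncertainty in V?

68.8%

(δρ/ρ)² = (1·δm/m)² + (-1·δV/V)²
  m term: (1×0.0593)² = 0.00351
  V term: (-1×0.0880)² = 0.00774
Total = 0.0113. Share from V = 0.00774/0.0113 = 0.688.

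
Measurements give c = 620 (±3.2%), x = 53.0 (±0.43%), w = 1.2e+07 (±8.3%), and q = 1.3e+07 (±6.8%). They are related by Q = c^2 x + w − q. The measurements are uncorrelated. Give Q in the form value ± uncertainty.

Let p = c^2·x = 2.04e+07. δp/p = √((2·δc/c)² + (1·δx/x)²) = √(0.00410 + 1.85e-05) = 0.0641, so δp = 1.31e+06.
Q = p + w − q: δQ = √(δp² + δw² + δq²) = √(1.71e+12 + 9.92e+11 + 7.81e+11) = 1.87e+06
Q = 1.94e+07.

(1.94 ± 0.187) × 10^7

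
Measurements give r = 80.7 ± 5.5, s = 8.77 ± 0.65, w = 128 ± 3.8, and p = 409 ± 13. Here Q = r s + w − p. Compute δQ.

Let h = r·s = 708. δh/h = √((1·δr/r)² + (1·δs/s)²) = √(0.00464 + 0.00549) = 0.101, so δh = 71.3.
Q = h + w − p: δQ = √(δh² + δw² + δp²) = √(5080 + 14.4 + 169) = 72.5

72.5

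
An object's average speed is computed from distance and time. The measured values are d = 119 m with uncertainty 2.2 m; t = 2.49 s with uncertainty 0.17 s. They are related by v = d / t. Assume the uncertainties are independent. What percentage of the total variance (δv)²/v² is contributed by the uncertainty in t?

93.2%

(δv/v)² = (1·δd/d)² + (-1·δt/t)²
  d term: (1×0.0185)² = 0.000342
  t term: (-1×0.0683)² = 0.00466
Total = 0.00500. Share from t = 0.00466/0.00500 = 0.932.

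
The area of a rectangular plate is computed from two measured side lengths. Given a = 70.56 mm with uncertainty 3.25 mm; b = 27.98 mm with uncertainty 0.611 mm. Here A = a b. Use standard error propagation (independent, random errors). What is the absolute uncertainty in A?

101 mm^2

Since A is a product/quotient, work with relative uncertainties:
  (1·δa/a)² = (1×0.0461)² = 0.00212;  (1·δb/b)² = (1×0.0218)² = 0.000477
δA/A = √(0.00260) = 0.0510
A = 1974 mm^2, so δA = 0.0510 × 1974 = 101 mm^2.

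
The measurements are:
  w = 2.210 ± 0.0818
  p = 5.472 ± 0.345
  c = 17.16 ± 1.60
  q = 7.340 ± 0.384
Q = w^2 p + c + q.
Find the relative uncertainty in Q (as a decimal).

Let h = w^2·p = 26.73. δh/h = √((2·δw/w)² + (1·δp/p)²) = √(0.00548 + 0.00398) = 0.0972, so δh = 2.60.
Q = h + c + q: δQ = √(δh² + δc² + δq²) = √(6.75 + 2.56 + 0.147) = 3.08
Q = 51.23, so δQ/Q = 3.08/51.23 = 0.0600.

0.0600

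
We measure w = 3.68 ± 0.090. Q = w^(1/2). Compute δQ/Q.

Q ∝ w^(1/2), so δQ/Q = |½| · δw/w = 0.5 × 0.0245 = 0.0122.

0.0122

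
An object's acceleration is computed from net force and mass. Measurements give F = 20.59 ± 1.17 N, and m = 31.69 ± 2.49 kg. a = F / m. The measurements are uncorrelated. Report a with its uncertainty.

Relative error in a monomial: (δa/a)² = Σ (nᵢ · δxᵢ/xᵢ)².
  (1·δF/F)² = (1×0.0568)² = 0.00323;  (-1·δm/m)² = (-1×0.0786)² = 0.00617
δa/a = √(0.00940) = 0.0970
a = 0.6497 m/s^2, so δa = 0.0970 × 0.6497 = 0.0630 m/s^2.

0.6497 ± 0.0630 m/s^2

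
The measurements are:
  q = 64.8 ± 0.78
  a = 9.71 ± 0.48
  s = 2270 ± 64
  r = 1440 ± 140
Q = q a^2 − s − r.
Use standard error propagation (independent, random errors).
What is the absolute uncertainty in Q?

Let p = q·a^2 = 6110. δp/p = √((1·δq/q)² + (2·δa/a)²) = √(0.000145 + 0.00977) = 0.0996, so δp = 609.
Q = p − s − r: δQ = √(δp² + δs² + δr²) = √(3.7e+05 + 4100 + 19600) = 628

628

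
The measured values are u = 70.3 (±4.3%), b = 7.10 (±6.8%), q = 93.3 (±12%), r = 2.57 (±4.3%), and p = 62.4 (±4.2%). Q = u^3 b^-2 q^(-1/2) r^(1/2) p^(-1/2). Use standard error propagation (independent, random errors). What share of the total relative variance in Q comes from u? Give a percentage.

(δQ/Q)² = (3·δu/u)² + (-2·δb/b)² + (−½·δq/q)² + (½·δr/r)² + (−½·δp/p)²
  u term: (3×0.0430)² = 0.0166
  b term: (-2×0.0680)² = 0.0185
  q term: (-0.5×0.120)² = 0.00360
  r term: (0.5×0.0430)² = 0.000462
  p term: (-0.5×0.0420)² = 0.000441
Total = 0.0396. Share from u = 0.0166/0.0396 = 0.420.

42.0%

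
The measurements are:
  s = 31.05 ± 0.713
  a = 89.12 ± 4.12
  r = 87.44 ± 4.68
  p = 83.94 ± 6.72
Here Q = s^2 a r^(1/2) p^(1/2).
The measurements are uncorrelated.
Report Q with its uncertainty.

Each factor contributes (exponent × relative error)² to (δQ/Q)²:
  (2·δs/s)² = (2×0.0230)² = 0.00211;  (1·δa/a)² = (1×0.0462)² = 0.00214;  (½·δr/r)² = (0.5×0.0535)² = 0.000716;  (½·δp/p)² = (0.5×0.0801)² = 0.00160
δQ/Q = √(0.00656) = 0.0810
Q = 7.361e+06, so δQ = 0.0810 × 7.361e+06 = 5.96e+05.

(7.361 ± 0.596) × 10^6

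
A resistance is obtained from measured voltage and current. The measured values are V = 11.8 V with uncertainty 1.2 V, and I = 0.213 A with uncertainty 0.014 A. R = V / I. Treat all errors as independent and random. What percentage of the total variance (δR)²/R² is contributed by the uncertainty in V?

(δR/R)² = (1·δV/V)² + (-1·δI/I)²
  V term: (1×0.102)² = 0.0103
  I term: (-1×0.0657)² = 0.00432
Total = 0.0147. Share from V = 0.0103/0.0147 = 0.705.

70.5%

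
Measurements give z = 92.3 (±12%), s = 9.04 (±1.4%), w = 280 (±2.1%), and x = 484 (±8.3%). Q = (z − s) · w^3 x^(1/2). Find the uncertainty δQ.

6.15e+09

Let u = z − s = 83.3. δu = √(δz² + δs²) = √(123 + 0.0160) = 11.1, so δu/u = 0.133.
Q is then a monomial in u, w, x:
δQ/Q = √((δu/u)² + (3·δw/w)² + (½·δx/x)²) = √(0.0177 + 0.00397 + 0.00172) = 0.153
Q = 4.02e+10, so δQ = 0.153 × 4.02e+10 = 6.15e+09.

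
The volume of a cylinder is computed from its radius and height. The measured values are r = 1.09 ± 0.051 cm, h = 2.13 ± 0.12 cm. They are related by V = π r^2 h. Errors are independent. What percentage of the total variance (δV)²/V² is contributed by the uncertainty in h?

26.6%

(δV/V)² = (2·δr/r)² + (1·δh/h)²
  r term: (2×0.0468)² = 0.00876
  h term: (1×0.0563)² = 0.00317
Total = 0.0119. Share from h = 0.00317/0.0119 = 0.266.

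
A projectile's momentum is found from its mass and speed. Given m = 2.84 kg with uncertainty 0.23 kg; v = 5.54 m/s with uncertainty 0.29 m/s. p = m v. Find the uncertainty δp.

1.52 kg·m/s

Products/powers → add relative errors in quadrature, weighted by exponent:
  (1·δm/m)² = (1×0.0810)² = 0.00656;  (1·δv/v)² = (1×0.0523)² = 0.00274
δp/p = √(0.00930) = 0.0964
p = 15.7 kg·m/s, so δp = 0.0964 × 15.7 = 1.52 kg·m/s.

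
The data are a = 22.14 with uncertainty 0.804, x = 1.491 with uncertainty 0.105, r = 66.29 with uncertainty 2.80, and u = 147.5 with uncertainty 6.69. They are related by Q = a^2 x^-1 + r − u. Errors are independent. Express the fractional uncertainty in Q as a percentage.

13.8%

Let p = a^2·x^-1 = 328.8. δp/p = √((2·δa/a)² + (-1·δx/x)²) = √(0.00527 + 0.00496) = 0.101, so δp = 33.3.
Q = p + r − u: δQ = √(δp² + δr² + δu²) = √(1110 + 7.84 + 44.8) = 34.0
Q = 247.5, so δQ/Q = 34.0/247.5 = 0.138.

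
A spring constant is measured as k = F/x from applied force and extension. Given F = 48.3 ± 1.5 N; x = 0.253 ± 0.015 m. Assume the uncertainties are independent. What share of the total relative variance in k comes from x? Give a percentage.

78.5%

(δk/k)² = (1·δF/F)² + (-1·δx/x)²
  F term: (1×0.0311)² = 0.000964
  x term: (-1×0.0593)² = 0.00352
Total = 0.00448. Share from x = 0.00352/0.00448 = 0.785.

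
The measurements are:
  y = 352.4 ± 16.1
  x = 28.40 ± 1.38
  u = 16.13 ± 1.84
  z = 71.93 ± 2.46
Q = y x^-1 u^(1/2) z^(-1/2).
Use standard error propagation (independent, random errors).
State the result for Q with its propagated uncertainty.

5.876 ± 0.525

Products/powers → add relative errors in quadrature, weighted by exponent:
  (1·δy/y)² = (1×0.0457)² = 0.00209;  (-1·δx/x)² = (-1×0.0486)² = 0.00236;  (½·δu/u)² = (0.5×0.114)² = 0.00325;  (−½·δz/z)² = (-0.5×0.0342)² = 0.000292
δQ/Q = √(0.00799) = 0.0894
Q = 5.876, so δQ = 0.0894 × 5.876 = 0.525.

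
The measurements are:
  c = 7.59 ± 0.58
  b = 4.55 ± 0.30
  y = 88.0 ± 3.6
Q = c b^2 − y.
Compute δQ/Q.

0.350

Let p = c·b^2 = 157. δp/p = √((1·δc/c)² + (2·δb/b)²) = √(0.00584 + 0.0174) = 0.152, so δp = 23.9.
Q = p − y: δQ = √(δp² + δy²) = √(574 + 13.0) = 24.2
Q = 69.1, so δQ/Q = 24.2/69.1 = 0.350.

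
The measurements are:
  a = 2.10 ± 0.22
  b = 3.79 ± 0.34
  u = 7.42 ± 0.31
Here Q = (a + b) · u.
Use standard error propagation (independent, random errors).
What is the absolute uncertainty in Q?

Let w = a + b = 5.89. δw = √(δa² + δb²) = √(0.0484 + 0.116) = 0.405, so δw/w = 0.0688.
Q is then a monomial in w, u:
δQ/Q = √((δw/w)² + (1·δu/u)²) = √(0.00473 + 0.00175) = 0.0805
Q = 43.7, so δQ = 0.0805 × 43.7 = 3.52.

3.52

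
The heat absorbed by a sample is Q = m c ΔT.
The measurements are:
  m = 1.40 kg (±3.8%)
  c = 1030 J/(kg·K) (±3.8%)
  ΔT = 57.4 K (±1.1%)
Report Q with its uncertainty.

82800 ± 4540 J

Q is a product of powers, so relative uncertainties combine in quadrature:
  (1·δm/m)² = (1×0.0380)² = 0.00144;  (1·δc/c)² = (1×0.0380)² = 0.00144;  (1·δΔT/ΔT)² = (1×0.0110)² = 0.000121
δQ/Q = √(0.00301) = 0.0549
Q = 82800 J, so δQ = 0.0549 × 82800 = 4540 J.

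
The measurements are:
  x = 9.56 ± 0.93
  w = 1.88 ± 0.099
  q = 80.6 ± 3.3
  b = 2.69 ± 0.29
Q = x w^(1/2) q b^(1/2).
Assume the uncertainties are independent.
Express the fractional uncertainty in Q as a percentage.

Each factor contributes (exponent × relative error)² to (δQ/Q)²:
  (1·δx/x)² = (1×0.0973)² = 0.00946;  (½·δw/w)² = (0.5×0.0527)² = 0.000693;  (1·δq/q)² = (1×0.0409)² = 0.00168;  (½·δb/b)² = (0.5×0.108)² = 0.00291
δQ/Q = √(0.0147) = 0.121

12.1%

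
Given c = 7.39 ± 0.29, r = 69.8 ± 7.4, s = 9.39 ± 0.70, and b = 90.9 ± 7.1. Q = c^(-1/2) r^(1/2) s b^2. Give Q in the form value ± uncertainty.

(2.38 ± 0.434) × 10^5

Since Q is a product/quotient, work with relative uncertainties:
  (−½·δc/c)² = (-0.5×0.0392)² = 0.000385;  (½·δr/r)² = (0.5×0.106)² = 0.00281;  (1·δs/s)² = (1×0.0745)² = 0.00556;  (2·δb/b)² = (2×0.0781)² = 0.0244
δQ/Q = √(0.0332) = 0.182
Q = 2.38e+05, so δQ = 0.182 × 2.38e+05 = 43400.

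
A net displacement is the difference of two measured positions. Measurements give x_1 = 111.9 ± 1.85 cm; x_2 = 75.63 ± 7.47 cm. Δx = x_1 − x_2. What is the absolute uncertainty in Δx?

Sums and differences: (δΔx)² = Σ (cᵢ δxᵢ)².
  (δx_1)² = 3.42;  (δx_2)² = 55.8
δΔx = √(59.2) = 7.70 cm

7.70 cm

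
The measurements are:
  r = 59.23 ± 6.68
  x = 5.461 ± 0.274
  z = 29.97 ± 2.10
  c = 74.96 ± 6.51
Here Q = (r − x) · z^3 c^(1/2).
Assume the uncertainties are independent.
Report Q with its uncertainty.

Let u = r − x = 53.77. δu = √(δr² + δx²) = √(44.6 + 0.0751) = 6.69, so δu/u = 0.124.
Q is then a monomial in u, z, c:
δQ/Q = √((δu/u)² + (3·δz/z)² + (½·δc/c)²) = √(0.0155 + 0.0442 + 0.00189) = 0.248
Q = 1.253e+07, so δQ = 0.248 × 1.253e+07 = 3.11e+06.

(1.253 ± 0.311) × 10^7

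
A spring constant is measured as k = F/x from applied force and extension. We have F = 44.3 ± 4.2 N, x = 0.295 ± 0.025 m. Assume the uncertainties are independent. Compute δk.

19.1 N/m

For a monomial k ∝ F, x^-1, fractional errors add in quadrature:
  (1·δF/F)² = (1×0.0948)² = 0.00899;  (-1·δx/x)² = (-1×0.0847)² = 0.00718
δk/k = √(0.0162) = 0.127
k = 150 N/m, so δk = 0.127 × 150 = 19.1 N/m.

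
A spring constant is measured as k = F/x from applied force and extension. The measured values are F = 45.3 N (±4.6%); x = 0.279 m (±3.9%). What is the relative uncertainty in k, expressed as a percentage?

Each factor contributes (exponent × relative error)² to (δk/k)²:
  (1·δF/F)² = (1×0.0460)² = 0.00212;  (-1·δx/x)² = (-1×0.0390)² = 0.00152
δk/k = √(0.00364) = 0.0603

6.03%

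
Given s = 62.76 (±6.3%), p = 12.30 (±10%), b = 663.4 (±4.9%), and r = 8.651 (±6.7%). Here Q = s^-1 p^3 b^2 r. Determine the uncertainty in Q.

For a monomial Q ∝ s^-1, p^3, b^2, r, fractional errors add in quadrature:
  (-1·δs/s)² = (-1×0.0630)² = 0.00397;  (3·δp/p)² = (3×0.100)² = 0.0900;  (2·δb/b)² = (2×0.0490)² = 0.00960;  (1·δr/r)² = (1×0.0670)² = 0.00449
δQ/Q = √(0.108) = 0.329
Q = 1.129e+08, so δQ = 0.329 × 1.129e+08 = 3.71e+07.

3.71e+07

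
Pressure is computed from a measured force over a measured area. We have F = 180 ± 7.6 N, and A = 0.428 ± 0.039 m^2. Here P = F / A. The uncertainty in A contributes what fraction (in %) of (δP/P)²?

(δP/P)² = (1·δF/F)² + (-1·δA/A)²
  F term: (1×0.0422)² = 0.00178
  A term: (-1×0.0911)² = 0.00830
Total = 0.0101. Share from A = 0.00830/0.0101 = 0.823.

82.3%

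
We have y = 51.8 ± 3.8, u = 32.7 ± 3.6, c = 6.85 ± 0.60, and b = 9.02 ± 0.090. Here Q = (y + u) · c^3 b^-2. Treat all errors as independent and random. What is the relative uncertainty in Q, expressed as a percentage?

27.1%

Let w = y + u = 84.5. δw = √(δy² + δu²) = √(14.4 + 13.0) = 5.23, so δw/w = 0.0619.
Q is then a monomial in w, c, b:
δQ/Q = √((δw/w)² + (3·δc/c)² + (-2·δb/b)²) = √(0.00384 + 0.0691 + 0.000398) = 0.271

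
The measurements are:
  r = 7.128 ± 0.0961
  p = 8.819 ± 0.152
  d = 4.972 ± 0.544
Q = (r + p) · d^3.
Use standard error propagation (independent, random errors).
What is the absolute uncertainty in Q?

644

Let u = r + p = 15.95. δu = √(δr² + δp²) = √(0.00924 + 0.0231) = 0.180, so δu/u = 0.0113.
Q is then a monomial in u, d:
δQ/Q = √((δu/u)² + (3·δd/d)²) = √(0.000127 + 0.108) = 0.328
Q = 1960, so δQ = 0.328 × 1960 = 644.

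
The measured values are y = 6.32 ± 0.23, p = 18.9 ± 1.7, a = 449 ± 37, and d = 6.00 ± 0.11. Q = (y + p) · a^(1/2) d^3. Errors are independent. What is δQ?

Let u = y + p = 25.2. δu = √(δy² + δp²) = √(0.0529 + 2.89) = 1.72, so δu/u = 0.0680.
Q is then a monomial in u, a, d:
δQ/Q = √((δu/u)² + (½·δa/a)² + (3·δd/d)²) = √(0.00463 + 0.00170 + 0.00302) = 0.0967
Q = 1.15e+05, so δQ = 0.0967 × 1.15e+05 = 11200.

11200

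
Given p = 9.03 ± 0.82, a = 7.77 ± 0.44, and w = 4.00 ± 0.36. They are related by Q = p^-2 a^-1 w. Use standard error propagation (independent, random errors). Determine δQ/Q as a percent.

21.0%

Q is a product of powers, so relative uncertainties combine in quadrature:
  (-2·δp/p)² = (-2×0.0908)² = 0.0330;  (-1·δa/a)² = (-1×0.0566)² = 0.00321;  (1·δw/w)² = (1×0.0900)² = 0.00810
δQ/Q = √(0.0443) = 0.210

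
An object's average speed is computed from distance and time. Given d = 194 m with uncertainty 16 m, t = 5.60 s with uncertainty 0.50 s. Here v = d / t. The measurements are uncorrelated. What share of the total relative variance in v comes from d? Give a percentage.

(δv/v)² = (1·δd/d)² + (-1·δt/t)²
  d term: (1×0.0825)² = 0.00680
  t term: (-1×0.0893)² = 0.00797
Total = 0.0148. Share from d = 0.00680/0.0148 = 0.460.

46.0%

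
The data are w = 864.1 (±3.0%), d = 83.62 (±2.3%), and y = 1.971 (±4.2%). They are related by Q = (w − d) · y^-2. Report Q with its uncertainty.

200.9 ± 18.2

Let u = w − d = 780.5. δu = √(δw² + δd²) = √(672 + 3.70) = 26.0, so δu/u = 0.0333.
Q is then a monomial in u, y:
δQ/Q = √((δu/u)² + (-2·δy/y)²) = √(0.00111 + 0.00706) = 0.0904
Q = 200.9, so δQ = 0.0904 × 200.9 = 18.2.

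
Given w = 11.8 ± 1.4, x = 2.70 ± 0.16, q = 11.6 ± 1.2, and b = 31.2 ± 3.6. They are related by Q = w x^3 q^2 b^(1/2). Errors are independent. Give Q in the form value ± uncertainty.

Q is a product of powers, so relative uncertainties combine in quadrature:
  (1·δw/w)² = (1×0.119)² = 0.0141;  (3·δx/x)² = (3×0.0593)² = 0.0316;  (2·δq/q)² = (2×0.103)² = 0.0428;  (½·δb/b)² = (0.5×0.115)² = 0.00333
δQ/Q = √(0.0918) = 0.303
Q = 1.75e+05, so δQ = 0.303 × 1.75e+05 = 52900.

(1.75 ± 0.529) × 10^5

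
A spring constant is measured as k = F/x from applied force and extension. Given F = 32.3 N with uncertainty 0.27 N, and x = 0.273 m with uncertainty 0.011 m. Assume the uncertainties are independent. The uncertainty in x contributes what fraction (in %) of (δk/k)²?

(δk/k)² = (1·δF/F)² + (-1·δx/x)²
  F term: (1×0.00836)² = 6.99e-05
  x term: (-1×0.0403)² = 0.00162
Total = 0.00169. Share from x = 0.00162/0.00169 = 0.959.

95.9%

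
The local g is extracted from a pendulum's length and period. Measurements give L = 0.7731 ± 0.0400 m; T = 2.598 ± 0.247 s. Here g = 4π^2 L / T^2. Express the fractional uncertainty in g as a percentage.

For a monomial g ∝ L, T^-2, fractional errors add in quadrature:
  (1·δL/L)² = (1×0.0517)² = 0.00268;  (-2·δT/T)² = (-2×0.0951)² = 0.0362
δg/g = √(0.0388) = 0.197

19.7%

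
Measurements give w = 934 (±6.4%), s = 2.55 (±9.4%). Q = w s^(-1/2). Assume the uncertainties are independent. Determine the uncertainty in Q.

Each factor contributes (exponent × relative error)² to (δQ/Q)²:
  (1·δw/w)² = (1×0.0640)² = 0.00410;  (−½·δs/s)² = (-0.5×0.0940)² = 0.00221
δQ/Q = √(0.00630) = 0.0794
Q = 585, so δQ = 0.0794 × 585 = 46.4.

46.4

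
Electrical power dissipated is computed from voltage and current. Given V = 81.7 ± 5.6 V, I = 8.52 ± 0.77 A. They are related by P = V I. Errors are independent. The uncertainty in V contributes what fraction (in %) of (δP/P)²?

36.5%

(δP/P)² = (1·δV/V)² + (1·δI/I)²
  V term: (1×0.0685)² = 0.00470
  I term: (1×0.0904)² = 0.00817
Total = 0.0129. Share from V = 0.00470/0.0129 = 0.365.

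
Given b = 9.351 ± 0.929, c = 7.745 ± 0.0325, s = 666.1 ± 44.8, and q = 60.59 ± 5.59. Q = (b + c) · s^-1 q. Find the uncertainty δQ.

0.197

Let u = b + c = 17.10. δu = √(δb² + δc²) = √(0.863 + 0.00106) = 0.930, so δu/u = 0.0544.
Q is then a monomial in u, s, q:
δQ/Q = √((δu/u)² + (-1·δs/s)² + (1·δq/q)²) = √(0.00296 + 0.00452 + 0.00851) = 0.126
Q = 1.555, so δQ = 0.126 × 1.555 = 0.197.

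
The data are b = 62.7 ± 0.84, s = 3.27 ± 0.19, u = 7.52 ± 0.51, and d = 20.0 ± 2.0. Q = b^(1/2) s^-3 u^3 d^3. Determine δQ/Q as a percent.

Q is a product of powers, so relative uncertainties combine in quadrature:
  (½·δb/b)² = (0.5×0.0134)² = 4.49e-05;  (-3·δs/s)² = (-3×0.0581)² = 0.0304;  (3·δu/u)² = (3×0.0678)² = 0.0414;  (3·δd/d)² = (3×0.100)² = 0.0900
δQ/Q = √(0.162) = 0.402

40.2%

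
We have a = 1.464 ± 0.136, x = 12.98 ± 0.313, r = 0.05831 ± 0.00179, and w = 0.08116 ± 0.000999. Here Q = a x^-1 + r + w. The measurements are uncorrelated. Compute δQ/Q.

0.0437

Let p = a·x^-1 = 0.1128. δp/p = √((1·δa/a)² + (-1·δx/x)²) = √(0.00863 + 0.000581) = 0.0960, so δp = 0.0108.
Q = p + r + w: δQ = √(δp² + δr² + δw²) = √(0.000117 + 3.2e-06 + 9.98e-07) = 0.0110
Q = 0.2523, so δQ/Q = 0.0110/0.2523 = 0.0437.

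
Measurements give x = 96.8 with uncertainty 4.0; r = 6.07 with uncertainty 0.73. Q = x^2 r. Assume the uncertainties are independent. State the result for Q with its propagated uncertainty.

Q is a product of powers, so relative uncertainties combine in quadrature:
  (2·δx/x)² = (2×0.0413)² = 0.00683;  (1·δr/r)² = (1×0.120)² = 0.0145
δQ/Q = √(0.0213) = 0.146
Q = 56900, so δQ = 0.146 × 56900 = 8300.

56900 ± 8300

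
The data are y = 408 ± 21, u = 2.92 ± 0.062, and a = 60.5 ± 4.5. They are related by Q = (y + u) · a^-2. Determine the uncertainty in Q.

0.0177

Let w = y + u = 411. δw = √(δy² + δu²) = √(441 + 0.00384) = 21.0, so δw/w = 0.0511.
Q is then a monomial in w, a:
δQ/Q = √((δw/w)² + (-2·δa/a)²) = √(0.00261 + 0.0221) = 0.157
Q = 0.112, so δQ = 0.157 × 0.112 = 0.0177.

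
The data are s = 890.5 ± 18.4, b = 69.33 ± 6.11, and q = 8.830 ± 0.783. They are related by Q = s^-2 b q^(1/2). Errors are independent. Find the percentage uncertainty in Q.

Relative error in a monomial: (δQ/Q)² = Σ (nᵢ · δxᵢ/xᵢ)².
  (-2·δs/s)² = (-2×0.0207)² = 0.00171;  (1·δb/b)² = (1×0.0881)² = 0.00777;  (½·δq/q)² = (0.5×0.0887)² = 0.00197
δQ/Q = √(0.0114) = 0.107

10.7%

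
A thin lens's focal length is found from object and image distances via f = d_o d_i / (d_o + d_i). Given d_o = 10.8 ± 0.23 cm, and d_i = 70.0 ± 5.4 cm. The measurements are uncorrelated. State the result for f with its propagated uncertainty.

9.36 ± 0.198 cm

∂f/∂d_o = (d_i/(d_o+d_i))² = 0.751;  ∂f/∂d_i = (d_o/(d_o+d_i))² = 0.0179
δf = √((∂f/∂d_o · δd_o)² + (∂f/∂d_i · δd_i)²) = √(0.0298 + 0.00931) = 0.198 cm
f = 9.36 cm.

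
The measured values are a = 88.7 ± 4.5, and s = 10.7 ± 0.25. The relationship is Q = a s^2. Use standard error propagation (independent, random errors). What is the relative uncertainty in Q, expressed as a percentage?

Since Q is a product/quotient, work with relative uncertainties:
  (1·δa/a)² = (1×0.0507)² = 0.00257;  (2·δs/s)² = (2×0.0234)² = 0.00218
δQ/Q = √(0.00476) = 0.0690

6.90%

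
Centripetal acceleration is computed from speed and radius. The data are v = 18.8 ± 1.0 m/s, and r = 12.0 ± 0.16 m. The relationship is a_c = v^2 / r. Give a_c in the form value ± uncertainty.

Each factor contributes (exponent × relative error)² to (δa_c/a_c)²:
  (2·δv/v)² = (2×0.0532)² = 0.0113;  (-1·δr/r)² = (-1×0.0133)² = 0.000178
δa_c/a_c = √(0.0115) = 0.107
a_c = 29.5 m/s^2, so δa_c = 0.107 × 29.5 = 3.16 m/s^2.

29.5 ± 3.16 m/s^2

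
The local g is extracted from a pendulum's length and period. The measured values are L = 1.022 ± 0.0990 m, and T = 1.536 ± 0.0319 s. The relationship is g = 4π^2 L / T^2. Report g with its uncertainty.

17.10 ± 1.80 m/s^2

g is a product of powers, so relative uncertainties combine in quadrature:
  (1·δL/L)² = (1×0.0969)² = 0.00938;  (-2·δT/T)² = (-2×0.0208)² = 0.00173
δg/g = √(0.0111) = 0.105
g = 17.10 m/s^2, so δg = 0.105 × 17.10 = 1.80 m/s^2.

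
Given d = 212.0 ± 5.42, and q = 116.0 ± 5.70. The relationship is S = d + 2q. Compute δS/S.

0.0284

For a sum/difference, combine absolute errors in quadrature:
  (δd)² = 29.4;  (2·δq)² = 130
δS = √(159) = 12.6
S = 444.0, so δS/S = 12.6/444.0 = 0.0284.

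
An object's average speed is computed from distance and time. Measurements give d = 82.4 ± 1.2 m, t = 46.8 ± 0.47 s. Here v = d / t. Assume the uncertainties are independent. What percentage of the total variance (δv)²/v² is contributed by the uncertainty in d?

67.8%

(δv/v)² = (1·δd/d)² + (-1·δt/t)²
  d term: (1×0.0146)² = 0.000212
  t term: (-1×0.0100)² = 0.000101
Total = 0.000313. Share from d = 0.000212/0.000313 = 0.678.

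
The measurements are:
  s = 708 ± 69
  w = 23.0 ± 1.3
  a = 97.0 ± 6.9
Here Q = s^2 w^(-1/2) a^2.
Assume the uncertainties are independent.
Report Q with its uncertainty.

(9.83 ± 2.39) × 10^8

Since Q is a product/quotient, work with relative uncertainties:
  (2·δs/s)² = (2×0.0975)² = 0.0380;  (−½·δw/w)² = (-0.5×0.0565)² = 0.000799;  (2·δa/a)² = (2×0.0711)² = 0.0202
δQ/Q = √(0.0590) = 0.243
Q = 9.83e+08, so δQ = 0.243 × 9.83e+08 = 2.39e+08.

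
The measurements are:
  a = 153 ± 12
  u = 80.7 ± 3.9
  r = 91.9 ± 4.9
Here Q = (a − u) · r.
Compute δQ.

1210

Let w = a − u = 72.3. δw = √(δa² + δu²) = √(144 + 15.2) = 12.6, so δw/w = 0.175.
Q is then a monomial in w, r:
δQ/Q = √((δw/w)² + (1·δr/r)²) = √(0.0305 + 0.00284) = 0.182
Q = 6640, so δQ = 0.182 × 6640 = 1210.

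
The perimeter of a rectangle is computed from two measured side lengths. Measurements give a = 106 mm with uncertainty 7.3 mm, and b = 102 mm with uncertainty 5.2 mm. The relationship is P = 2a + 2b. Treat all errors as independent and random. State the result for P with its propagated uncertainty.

Sums and differences: (δP)² = Σ (cᵢ δxᵢ)².
  (2·δa)² = 213;  (2·δb)² = 108
δP = √(321) = 17.9 mm
P = 416 mm.

416 ± 17.9 mm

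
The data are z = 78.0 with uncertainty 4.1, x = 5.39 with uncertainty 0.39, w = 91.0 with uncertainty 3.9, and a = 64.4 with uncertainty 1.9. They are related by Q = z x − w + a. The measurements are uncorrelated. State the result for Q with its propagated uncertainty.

Let p = z·x = 420. δp/p = √((1·δz/z)² + (1·δx/x)²) = √(0.00276 + 0.00524) = 0.0894, so δp = 37.6.
Q = p − w + a: δQ = √(δp² + δw² + δa²) = √(1410 + 15.2 + 3.61) = 37.8
Q = 394.

394 ± 37.8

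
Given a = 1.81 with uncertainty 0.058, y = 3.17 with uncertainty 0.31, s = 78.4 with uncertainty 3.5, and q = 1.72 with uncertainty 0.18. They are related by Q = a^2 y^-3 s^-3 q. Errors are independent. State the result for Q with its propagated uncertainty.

Since Q is a product/quotient, work with relative uncertainties:
  (2·δa/a)² = (2×0.0320)² = 0.00411;  (-3·δy/y)² = (-3×0.0978)² = 0.0861;  (-3·δs/s)² = (-3×0.0446)² = 0.0179;  (1·δq/q)² = (1×0.105)² = 0.0110
δQ/Q = √(0.119) = 0.345
Q = 3.67e-07, so δQ = 0.345 × 3.67e-07 = 1.27e-07.

(3.67 ± 1.27) × 10^-7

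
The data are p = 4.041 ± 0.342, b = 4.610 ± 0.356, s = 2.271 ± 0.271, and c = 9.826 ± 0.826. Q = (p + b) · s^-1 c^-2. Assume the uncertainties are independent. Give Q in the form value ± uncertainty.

0.03945 ± 0.00844

Let u = p + b = 8.651. δu = √(δp² + δb²) = √(0.117 + 0.127) = 0.494, so δu/u = 0.0571.
Q is then a monomial in u, s, c:
δQ/Q = √((δu/u)² + (-1·δs/s)² + (-2·δc/c)²) = √(0.00326 + 0.0142 + 0.0283) = 0.214
Q = 0.03945, so δQ = 0.214 × 0.03945 = 0.00844.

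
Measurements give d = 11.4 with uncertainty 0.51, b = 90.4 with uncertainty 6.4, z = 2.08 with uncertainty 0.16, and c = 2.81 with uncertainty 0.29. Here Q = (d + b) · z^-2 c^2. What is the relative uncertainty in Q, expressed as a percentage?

26.5%

Let u = d + b = 102. δu = √(δd² + δb²) = √(0.260 + 41.0) = 6.42, so δu/u = 0.0631.
Q is then a monomial in u, z, c:
δQ/Q = √((δu/u)² + (-2·δz/z)² + (2·δc/c)²) = √(0.00398 + 0.0237 + 0.0426) = 0.265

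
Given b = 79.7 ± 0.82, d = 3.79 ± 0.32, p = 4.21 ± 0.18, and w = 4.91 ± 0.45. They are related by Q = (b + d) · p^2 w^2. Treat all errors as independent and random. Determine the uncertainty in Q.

Let u = b + d = 83.5. δu = √(δb² + δd²) = √(0.672 + 0.102) = 0.880, so δu/u = 0.0105.
Q is then a monomial in u, p, w:
δQ/Q = √((δu/u)² + (2·δp/p)² + (2·δw/w)²) = √(0.000111 + 0.00731 + 0.0336) = 0.203
Q = 35700, so δQ = 0.203 × 35700 = 7230.

7230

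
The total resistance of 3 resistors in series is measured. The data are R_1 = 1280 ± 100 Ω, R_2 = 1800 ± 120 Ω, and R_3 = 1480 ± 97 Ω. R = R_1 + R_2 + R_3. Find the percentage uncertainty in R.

Each term contributes (cᵢ δxᵢ)² to (δR)²:
  (δR_1)² = 10000;  (δR_2)² = 14400;  (δR_3)² = 9410
δR = √(33800) = 184 Ω
R = 4560 Ω, so δR/R = 184/4560 = 0.0403.

4.03%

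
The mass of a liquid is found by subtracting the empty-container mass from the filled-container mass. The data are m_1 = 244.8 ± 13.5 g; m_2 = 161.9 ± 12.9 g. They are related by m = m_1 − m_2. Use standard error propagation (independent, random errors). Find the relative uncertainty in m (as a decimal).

For a sum/difference, combine absolute errors in quadrature:
  (δm_1)² = 182;  (δm_2)² = 166
δm = √(349) = 18.7 g
m = 82.90 g, so δm/m = 18.7/82.90 = 0.225.

0.225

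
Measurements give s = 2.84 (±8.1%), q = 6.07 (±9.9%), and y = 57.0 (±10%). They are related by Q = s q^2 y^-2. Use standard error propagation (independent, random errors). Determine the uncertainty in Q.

Products/powers → add relative errors in quadrature, weighted by exponent:
  (1·δs/s)² = (1×0.0810)² = 0.00656;  (2·δq/q)² = (2×0.0990)² = 0.0392;  (-2·δy/y)² = (-2×0.100)² = 0.0400
δQ/Q = √(0.0858) = 0.293
Q = 0.0322, so δQ = 0.293 × 0.0322 = 0.00943.

0.00943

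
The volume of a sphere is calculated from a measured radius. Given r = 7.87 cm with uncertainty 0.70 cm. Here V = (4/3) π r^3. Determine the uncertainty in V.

545 cm^3

V ∝ r^3, so δV/V = |3| · δr/r = 3 × 0.0889 = 0.267.
V = 2040 cm^3, so δV = 0.267 × 2040 = 545 cm^3.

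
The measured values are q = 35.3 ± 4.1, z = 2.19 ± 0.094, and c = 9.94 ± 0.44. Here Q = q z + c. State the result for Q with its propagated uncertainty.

87.2 ± 9.58

Let p = q·z = 77.3. δp/p = √((1·δq/q)² + (1·δz/z)²) = √(0.0135 + 0.00184) = 0.124, so δp = 9.57.
Q = p + c: δQ = √(δp² + δc²) = √(91.6 + 0.194) = 9.58
Q = 87.2.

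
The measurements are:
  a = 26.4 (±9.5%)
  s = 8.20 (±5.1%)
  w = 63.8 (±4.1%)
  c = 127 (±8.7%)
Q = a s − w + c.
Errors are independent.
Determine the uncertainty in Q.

Let p = a·s = 216. δp/p = √((1·δa/a)² + (1·δs/s)²) = √(0.00903 + 0.00260) = 0.108, so δp = 23.3.
Q = p − w + c: δQ = √(δp² + δw² + δc²) = √(545 + 6.84 + 122) = 26.0

26.0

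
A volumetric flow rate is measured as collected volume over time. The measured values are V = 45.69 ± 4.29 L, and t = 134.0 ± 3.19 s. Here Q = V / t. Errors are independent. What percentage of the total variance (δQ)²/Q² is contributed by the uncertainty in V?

(δQ/Q)² = (1·δV/V)² + (-1·δt/t)²
  V term: (1×0.0939)² = 0.00882
  t term: (-1×0.0238)² = 0.000567
Total = 0.00938. Share from V = 0.00882/0.00938 = 0.940.

94.0%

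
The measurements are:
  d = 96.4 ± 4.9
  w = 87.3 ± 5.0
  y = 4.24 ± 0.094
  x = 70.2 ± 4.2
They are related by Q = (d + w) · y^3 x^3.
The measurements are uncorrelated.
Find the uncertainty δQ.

9.45e+08

Let u = d + w = 184. δu = √(δd² + δw²) = √(24.0 + 25.0) = 7.00, so δu/u = 0.0381.
Q is then a monomial in u, y, x:
δQ/Q = √((δu/u)² + (3·δy/y)² + (3·δx/x)²) = √(0.00145 + 0.00442 + 0.0322) = 0.195
Q = 4.84e+09, so δQ = 0.195 × 4.84e+09 = 9.45e+08.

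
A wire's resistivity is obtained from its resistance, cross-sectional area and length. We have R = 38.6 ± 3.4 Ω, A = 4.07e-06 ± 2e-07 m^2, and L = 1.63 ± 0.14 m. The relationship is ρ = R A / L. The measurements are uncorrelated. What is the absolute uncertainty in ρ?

1.28e-05 Ω·m

ρ is a product of powers, so relative uncertainties combine in quadrature:
  (1·δR/R)² = (1×0.0881)² = 0.00776;  (1·δA/A)² = (1×0.0491)² = 0.00241;  (-1·δL/L)² = (-1×0.0859)² = 0.00738
δρ/ρ = √(0.0176) = 0.132
ρ = 9.64e-05 Ω·m, so δρ = 0.132 × 9.64e-05 = 1.28e-05 Ω·m.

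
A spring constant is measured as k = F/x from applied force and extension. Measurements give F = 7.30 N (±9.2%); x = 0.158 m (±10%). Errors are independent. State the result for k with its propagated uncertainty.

46.2 ± 6.28 N/m

For a monomial k ∝ F, x^-1, fractional errors add in quadrature:
  (1·δF/F)² = (1×0.0920)² = 0.00846;  (-1·δx/x)² = (-1×0.100)² = 0.0100
δk/k = √(0.0185) = 0.136
k = 46.2 N/m, so δk = 0.136 × 46.2 = 6.28 N/m.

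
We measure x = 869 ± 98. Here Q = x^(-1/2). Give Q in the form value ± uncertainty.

0.0339 ± 0.00191

Since Q is a product/quotient, work with relative uncertainties:
  (−½·δx/x)² = (-0.5×0.113)² = 0.00318
δQ/Q = √(0.00318) = 0.0564
Q = 0.0339, so δQ = 0.0564 × 0.0339 = 0.00191.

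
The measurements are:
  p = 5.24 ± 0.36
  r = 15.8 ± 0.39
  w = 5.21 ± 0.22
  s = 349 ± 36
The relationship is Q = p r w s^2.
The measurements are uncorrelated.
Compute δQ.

1.17e+07

Relative error in a monomial: (δQ/Q)² = Σ (nᵢ · δxᵢ/xᵢ)².
  (1·δp/p)² = (1×0.0687)² = 0.00472;  (1·δr/r)² = (1×0.0247)² = 0.000609;  (1·δw/w)² = (1×0.0422)² = 0.00178;  (2·δs/s)² = (2×0.103)² = 0.0426
δQ/Q = √(0.0497) = 0.223
Q = 5.25e+07, so δQ = 0.223 × 5.25e+07 = 1.17e+07.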